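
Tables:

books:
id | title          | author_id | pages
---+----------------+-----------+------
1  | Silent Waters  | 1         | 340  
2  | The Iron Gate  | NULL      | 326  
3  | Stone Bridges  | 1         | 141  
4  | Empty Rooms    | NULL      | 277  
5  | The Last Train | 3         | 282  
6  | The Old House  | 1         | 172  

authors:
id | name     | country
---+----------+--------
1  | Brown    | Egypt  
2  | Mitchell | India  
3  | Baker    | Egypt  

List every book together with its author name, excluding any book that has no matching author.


INNER JOIN keeps only books rows whose author_id matches an id in authors. Walk through each book:
  - book 1 (Silent Waters): author_id=1 -> matches Brown
  - book 2 (The Iron Gate): author_id=NULL, no match -> dropped
  - book 3 (Stone Bridges): author_id=1 -> matches Brown
  - book 4 (Empty Rooms): author_id=NULL, no match -> dropped
  - book 5 (The Last Train): author_id=3 -> matches Baker
  - book 6 (The Old House): author_id=1 -> matches Brown
So 2 of 6 rows are dropped.

SQL:
SELECT a.title, b.name AS author
FROM books a
INNER JOIN authors b ON a.author_id = b.id

Result:
title          | author
---------------+-------
Silent Waters  | Brown 
Stone Bridges  | Brown 
The Last Train | Baker 
The Old House  | Brown 


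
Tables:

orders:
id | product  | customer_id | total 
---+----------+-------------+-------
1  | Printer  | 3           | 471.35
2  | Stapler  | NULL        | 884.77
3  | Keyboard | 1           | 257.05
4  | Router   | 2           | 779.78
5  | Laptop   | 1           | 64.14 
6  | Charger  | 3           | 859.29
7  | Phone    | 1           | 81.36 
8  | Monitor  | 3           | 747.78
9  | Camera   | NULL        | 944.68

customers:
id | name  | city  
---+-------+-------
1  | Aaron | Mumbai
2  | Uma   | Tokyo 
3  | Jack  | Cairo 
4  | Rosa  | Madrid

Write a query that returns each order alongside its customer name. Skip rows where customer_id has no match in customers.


INNER JOIN keeps only orders rows whose customer_id matches an id in customers. Walk through each order:
  - order 1 (Printer): customer_id=3 -> matches Jack
  - order 2 (Stapler): customer_id=NULL, no match -> dropped
  - order 3 (Keyboard): customer_id=1 -> matches Aaron
  - order 4 (Router): customer_id=2 -> matches Uma
  - order 5 (Laptop): customer_id=1 -> matches Aaron
  - order 6 (Charger): customer_id=3 -> matches Jack
  - order 7 (Phone): customer_id=1 -> matches Aaron
  - order 8 (Monitor): customer_id=3 -> matches Jack
  - order 9 (Camera): customer_id=NULL, no match -> dropped
So 2 of 9 rows are dropped.

SQL:
SELECT a.product, b.name AS customer
FROM orders a
INNER JOIN customers b ON a.customer_id = b.id

Result:
product  | customer
---------+---------
Printer  | Jack    
Keyboard | Aaron   
Router   | Uma     
Laptop   | Aaron   
Charger  | Jack    
Phone    | Aaron   
Monitor  | Jack    


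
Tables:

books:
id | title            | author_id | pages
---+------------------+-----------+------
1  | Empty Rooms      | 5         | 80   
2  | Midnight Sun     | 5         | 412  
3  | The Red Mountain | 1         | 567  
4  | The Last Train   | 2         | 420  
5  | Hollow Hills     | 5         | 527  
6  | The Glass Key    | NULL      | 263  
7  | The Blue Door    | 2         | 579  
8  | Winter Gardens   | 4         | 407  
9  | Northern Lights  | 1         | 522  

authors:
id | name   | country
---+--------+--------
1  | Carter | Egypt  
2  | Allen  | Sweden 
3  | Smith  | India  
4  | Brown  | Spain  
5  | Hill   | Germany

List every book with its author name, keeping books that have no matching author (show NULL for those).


LEFT JOIN keeps every row from books (the left table); where author_id has no match in authors, the author columns become NULL. Walk through each book:
  - book 1 (Empty Rooms): author_id=5 -> matches Hill
  - book 2 (Midnight Sun): author_id=5 -> matches Hill
  - book 3 (The Red Mountain): author_id=1 -> matches Carter
  - book 4 (The Last Train): author_id=2 -> matches Allen
  - book 5 (Hollow Hills): author_id=5 -> matches Hill
  - book 6 (The Glass Key): author_id=NULL, no match -> kept with NULL
  - book 7 (The Blue Door): author_id=2 -> matches Allen
  - book 8 (Winter Gardens): author_id=4 -> matches Brown
  - book 9 (Northern Lights): author_id=1 -> matches Carter
All 9 rows appear; 1 has NULL author.

SQL:
SELECT a.title, b.name AS author
FROM books a
LEFT JOIN authors b ON a.author_id = b.id

Result:
title            | author
-----------------+-------
Empty Rooms      | Hill  
Midnight Sun     | Hill  
The Red Mountain | Carter
The Last Train   | Allen 
Hollow Hills     | Hill  
The Glass Key    | NULL  
The Blue Door    | Allen 
Winter Gardens   | Brown 
Northern Lights  | Carter


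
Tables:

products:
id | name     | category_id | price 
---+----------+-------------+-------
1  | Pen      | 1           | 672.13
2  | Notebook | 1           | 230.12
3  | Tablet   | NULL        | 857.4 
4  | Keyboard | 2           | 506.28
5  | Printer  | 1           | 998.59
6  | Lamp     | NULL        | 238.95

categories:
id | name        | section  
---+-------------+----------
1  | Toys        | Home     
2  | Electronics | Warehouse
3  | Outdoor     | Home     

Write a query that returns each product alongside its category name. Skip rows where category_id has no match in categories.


INNER JOIN keeps only products rows whose category_id matches an id in categories. Walk through each product:
  - product 1 (Pen): category_id=1 -> matches Toys
  - product 2 (Notebook): category_id=1 -> matches Toys
  - product 3 (Tablet): category_id=NULL, no match -> dropped
  - product 4 (Keyboard): category_id=2 -> matches Electronics
  - product 5 (Printer): category_id=1 -> matches Toys
  - product 6 (Lamp): category_id=NULL, no match -> dropped
So 2 of 6 rows are dropped.

SQL:
SELECT a.name, b.name AS category
FROM products a
INNER JOIN categories b ON a.category_id = b.id

Result:
name     | category   
---------+------------
Pen      | Toys       
Notebook | Toys       
Keyboard | Electronics
Printer  | Toys       


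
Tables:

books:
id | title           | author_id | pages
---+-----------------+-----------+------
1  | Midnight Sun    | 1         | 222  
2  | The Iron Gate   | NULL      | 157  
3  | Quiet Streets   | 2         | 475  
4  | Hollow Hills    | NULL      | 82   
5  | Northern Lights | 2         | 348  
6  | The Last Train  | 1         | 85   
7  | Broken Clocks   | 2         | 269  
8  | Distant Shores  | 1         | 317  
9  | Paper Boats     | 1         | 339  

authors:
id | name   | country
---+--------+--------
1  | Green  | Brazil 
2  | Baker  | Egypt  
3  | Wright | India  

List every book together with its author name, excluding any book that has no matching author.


INNER JOIN keeps only books rows whose author_id matches an id in authors. Walk through each book:
  - book 1 (Midnight Sun): author_id=1 -> matches Green
  - book 2 (The Iron Gate): author_id=NULL, no match -> dropped
  - book 3 (Quiet Streets): author_id=2 -> matches Baker
  - book 4 (Hollow Hills): author_id=NULL, no match -> dropped
  - book 5 (Northern Lights): author_id=2 -> matches Baker
  - book 6 (The Last Train): author_id=1 -> matches Green
  - book 7 (Broken Clocks): author_id=2 -> matches Baker
  - book 8 (Distant Shores): author_id=1 -> matches Green
  - book 9 (Paper Boats): author_id=1 -> matches Green
So 2 of 9 rows are dropped.

SQL:
SELECT a.title, b.name AS author
FROM books a
INNER JOIN authors b ON a.author_id = b.id

Result:
title           | author
----------------+-------
Midnight Sun    | Green 
Quiet Streets   | Baker 
Northern Lights | Baker 
The Last Train  | Green 
Broken Clocks   | Baker 
Distant Shores  | Green 
Paper Boats     | Green 


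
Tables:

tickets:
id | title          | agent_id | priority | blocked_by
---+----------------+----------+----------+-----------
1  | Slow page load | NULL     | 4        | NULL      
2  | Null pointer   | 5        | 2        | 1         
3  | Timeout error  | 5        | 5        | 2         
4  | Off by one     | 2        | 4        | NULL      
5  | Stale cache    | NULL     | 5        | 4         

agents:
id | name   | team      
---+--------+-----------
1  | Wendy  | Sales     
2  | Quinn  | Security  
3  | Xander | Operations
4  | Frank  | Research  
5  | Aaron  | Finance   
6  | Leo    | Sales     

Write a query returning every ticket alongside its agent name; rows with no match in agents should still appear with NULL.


LEFT JOIN keeps every row from tickets (the left table); where agent_id has no match in agents, the agent columns become NULL. Walk through each ticket:
  - ticket 1 (Slow page load): agent_id=NULL, no match -> kept with NULL
  - ticket 2 (Null pointer): agent_id=5 -> matches Aaron
  - ticket 3 (Timeout error): agent_id=5 -> matches Aaron
  - ticket 4 (Off by one): agent_id=2 -> matches Quinn
  - ticket 5 (Stale cache): agent_id=NULL, no match -> kept with NULL
All 5 rows appear; 2 have NULL agent.

SQL:
SELECT a.title, b.name AS agent
FROM tickets a
LEFT JOIN agents b ON a.agent_id = b.id

Result:
title          | agent
---------------+------
Slow page load | NULL 
Null pointer   | Aaron
Timeout error  | Aaron
Off by one     | Quinn
Stale cache    | NULL 


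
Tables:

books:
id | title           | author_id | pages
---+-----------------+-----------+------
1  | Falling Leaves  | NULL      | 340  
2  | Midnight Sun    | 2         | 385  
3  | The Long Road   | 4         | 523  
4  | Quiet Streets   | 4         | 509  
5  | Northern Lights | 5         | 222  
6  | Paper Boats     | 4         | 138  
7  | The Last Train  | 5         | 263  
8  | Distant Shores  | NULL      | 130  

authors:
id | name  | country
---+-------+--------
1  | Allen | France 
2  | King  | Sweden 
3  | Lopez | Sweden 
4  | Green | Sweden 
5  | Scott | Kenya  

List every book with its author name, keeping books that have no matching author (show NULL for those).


LEFT JOIN keeps every row from books (the left table); where author_id has no match in authors, the author columns become NULL. Walk through each book:
  - book 1 (Falling Leaves): author_id=NULL, no match -> kept with NULL
  - book 2 (Midnight Sun): author_id=2 -> matches King
  - book 3 (The Long Road): author_id=4 -> matches Green
  - book 4 (Quiet Streets): author_id=4 -> matches Green
  - book 5 (Northern Lights): author_id=5 -> matches Scott
  - book 6 (Paper Boats): author_id=4 -> matches Green
  - book 7 (The Last Train): author_id=5 -> matches Scott
  - book 8 (Distant Shores): author_id=NULL, no match -> kept with NULL
All 8 rows appear; 2 have NULL author.

SQL:
SELECT a.title, b.name AS author
FROM books a
LEFT JOIN authors b ON a.author_id = b.id

Result:
title           | author
----------------+-------
Falling Leaves  | NULL  
Midnight Sun    | King  
The Long Road   | Green 
Quiet Streets   | Green 
Northern Lights | Scott 
Paper Boats     | Green 
The Last Train  | Scott 
Distant Shores  | NULL  


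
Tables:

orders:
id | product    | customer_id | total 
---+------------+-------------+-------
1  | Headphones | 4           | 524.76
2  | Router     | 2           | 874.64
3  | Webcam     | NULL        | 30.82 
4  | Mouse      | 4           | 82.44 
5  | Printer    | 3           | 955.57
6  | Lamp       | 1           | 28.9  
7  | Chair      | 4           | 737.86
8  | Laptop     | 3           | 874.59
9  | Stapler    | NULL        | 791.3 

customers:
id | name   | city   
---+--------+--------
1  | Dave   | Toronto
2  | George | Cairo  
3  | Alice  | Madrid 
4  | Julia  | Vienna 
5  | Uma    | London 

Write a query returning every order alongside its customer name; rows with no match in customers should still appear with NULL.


LEFT JOIN keeps every row from orders (the left table); where customer_id has no match in customers, the customer columns become NULL. Walk through each order:
  - order 1 (Headphones): customer_id=4 -> matches Julia
  - order 2 (Router): customer_id=2 -> matches George
  - order 3 (Webcam): customer_id=NULL, no match -> kept with NULL
  - order 4 (Mouse): customer_id=4 -> matches Julia
  - order 5 (Printer): customer_id=3 -> matches Alice
  - order 6 (Lamp): customer_id=1 -> matches Dave
  - order 7 (Chair): customer_id=4 -> matches Julia
  - order 8 (Laptop): customer_id=3 -> matches Alice
  - order 9 (Stapler): customer_id=NULL, no match -> kept with NULL
All 9 rows appear; 2 have NULL customer.

SQL:
SELECT a.product, b.name AS customer
FROM orders a
LEFT JOIN customers b ON a.customer_id = b.id

Result:
product    | customer
-----------+---------
Headphones | Julia   
Router     | George  
Webcam     | NULL    
Mouse      | Julia   
Printer    | Alice   
Lamp       | Dave    
Chair      | Julia   
Laptop     | Alice   
Stapler    | NULL    


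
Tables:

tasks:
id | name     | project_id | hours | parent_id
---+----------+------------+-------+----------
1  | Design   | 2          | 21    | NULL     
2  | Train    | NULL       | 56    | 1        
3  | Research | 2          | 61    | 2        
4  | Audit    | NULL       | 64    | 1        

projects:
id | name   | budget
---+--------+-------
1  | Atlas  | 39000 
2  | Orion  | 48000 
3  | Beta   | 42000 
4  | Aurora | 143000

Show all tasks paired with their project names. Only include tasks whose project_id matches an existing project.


INNER JOIN keeps only tasks rows whose project_id matches an id in projects. Walk through each task:
  - task 1 (Design): project_id=2 -> matches Orion
  - task 2 (Train): project_id=NULL, no match -> dropped
  - task 3 (Research): project_id=2 -> matches Orion
  - task 4 (Audit): project_id=NULL, no match -> dropped
So 2 of 4 rows are dropped.

SQL:
SELECT a.name, b.name AS project
FROM tasks a
INNER JOIN projects b ON a.project_id = b.id

Result:
name     | project
---------+--------
Design   | Orion  
Research | Orion  


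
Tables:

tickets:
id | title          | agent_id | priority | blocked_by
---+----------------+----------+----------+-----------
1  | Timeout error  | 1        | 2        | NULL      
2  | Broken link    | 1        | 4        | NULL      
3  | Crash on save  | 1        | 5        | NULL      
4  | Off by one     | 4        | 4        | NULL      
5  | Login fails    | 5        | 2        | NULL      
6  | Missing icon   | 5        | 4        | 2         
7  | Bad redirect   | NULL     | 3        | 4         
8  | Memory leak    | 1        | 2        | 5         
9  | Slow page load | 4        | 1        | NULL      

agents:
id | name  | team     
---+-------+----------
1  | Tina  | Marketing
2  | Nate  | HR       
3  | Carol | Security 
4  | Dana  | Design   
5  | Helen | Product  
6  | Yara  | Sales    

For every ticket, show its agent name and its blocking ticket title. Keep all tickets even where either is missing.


Two LEFT JOINs from the same base table tickets: one to agents via agent_id, one to tickets itself via blocked_by. Both are LEFT so every ticket is preserved.
Match against agents:
  - ticket 1 (Timeout error): agent_id=1 -> matches Tina
  - ticket 2 (Broken link): agent_id=1 -> matches Tina
  - ticket 3 (Crash on save): agent_id=1 -> matches Tina
  - ticket 4 (Off by one): agent_id=4 -> matches Dana
  - ticket 5 (Login fails): agent_id=5 -> matches Helen
  - ticket 6 (Missing icon): agent_id=5 -> matches Helen
  - ticket 7 (Bad redirect): agent_id=NULL, no match -> kept with NULL
  - ticket 8 (Memory leak): agent_id=1 -> matches Tina
  - ticket 9 (Slow page load): agent_id=4 -> matches Dana
Match against tickets (self):
  - ticket 1 (Timeout error): blocked_by=NULL -> NULL
  - ticket 2 (Broken link): blocked_by=NULL -> NULL
  - ticket 3 (Crash on save): blocked_by=NULL -> NULL
  - ticket 4 (Off by one): blocked_by=NULL -> NULL
  - ticket 5 (Login fails): blocked_by=NULL -> NULL
  - ticket 6 (Missing icon): blocked_by=2 -> Broken link
  - ticket 7 (Bad redirect): blocked_by=4 -> Off by one
  - ticket 8 (Memory leak): blocked_by=5 -> Login fails
  - ticket 9 (Slow page load): blocked_by=NULL -> NULL

SQL:
SELECT a.title, b.name AS agent, c.title AS blocked_by
FROM tickets a
LEFT JOIN agents b ON a.agent_id = b.id
LEFT JOIN tickets c ON a.blocked_by = c.id

Result:
title          | agent | blocked_by 
---------------+-------+------------
Timeout error  | Tina  | NULL       
Broken link    | Tina  | NULL       
Crash on save  | Tina  | NULL       
Off by one     | Dana  | NULL       
Login fails    | Helen | NULL       
Missing icon   | Helen | Broken link
Bad redirect   | NULL  | Off by one 
Memory leak    | Tina  | Login fails
Slow page load | Dana  | NULL       


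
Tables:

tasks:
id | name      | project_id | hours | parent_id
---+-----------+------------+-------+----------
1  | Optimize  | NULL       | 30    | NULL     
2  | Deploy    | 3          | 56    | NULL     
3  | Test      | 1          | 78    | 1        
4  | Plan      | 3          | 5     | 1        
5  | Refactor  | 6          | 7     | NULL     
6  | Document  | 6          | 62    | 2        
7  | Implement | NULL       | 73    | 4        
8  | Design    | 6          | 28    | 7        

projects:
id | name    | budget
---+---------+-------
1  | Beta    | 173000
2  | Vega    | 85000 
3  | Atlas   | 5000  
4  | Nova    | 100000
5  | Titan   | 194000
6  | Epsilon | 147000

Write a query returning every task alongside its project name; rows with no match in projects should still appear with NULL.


LEFT JOIN keeps every row from tasks (the left table); where project_id has no match in projects, the project columns become NULL. Walk through each task:
  - task 1 (Optimize): project_id=NULL, no match -> kept with NULL
  - task 2 (Deploy): project_id=3 -> matches Atlas
  - task 3 (Test): project_id=1 -> matches Beta
  - task 4 (Plan): project_id=3 -> matches Atlas
  - task 5 (Refactor): project_id=6 -> matches Epsilon
  - task 6 (Document): project_id=6 -> matches Epsilon
  - task 7 (Implement): project_id=NULL, no match -> kept with NULL
  - task 8 (Design): project_id=6 -> matches Epsilon
All 8 rows appear; 2 have NULL project.

SQL:
SELECT a.name, b.name AS project
FROM tasks a
LEFT JOIN projects b ON a.project_id = b.id

Result:
name      | project
----------+--------
Optimize  | NULL   
Deploy    | Atlas  
Test      | Beta   
Plan      | Atlas  
Refactor  | Epsilon
Document  | Epsilon
Implement | NULL   
Design    | Epsilon


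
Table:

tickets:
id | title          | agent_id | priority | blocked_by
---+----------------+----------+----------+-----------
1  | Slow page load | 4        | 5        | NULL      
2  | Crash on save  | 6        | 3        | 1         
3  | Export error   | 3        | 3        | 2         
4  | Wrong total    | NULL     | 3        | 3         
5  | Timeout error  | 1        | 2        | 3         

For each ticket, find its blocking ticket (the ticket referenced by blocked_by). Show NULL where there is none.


This is a self-join: tickets is joined to a second copy of itself, matching each row's blocked_by to another row's id. Use LEFT JOIN so rows with blocked_by=NULL are kept.
  - ticket 1 (Slow page load): blocked_by=NULL -> NULL
  - ticket 2 (Crash on save): blocked_by=1 -> Slow page load
  - ticket 3 (Export error): blocked_by=2 -> Crash on save
  - ticket 4 (Wrong total): blocked_by=3 -> Export error
  - ticket 5 (Timeout error): blocked_by=3 -> Export error

SQL:
SELECT a.title AS item, b.title AS blocked_by
FROM tickets a
LEFT JOIN tickets b ON a.blocked_by = b.id

Result:
item           | blocked_by    
---------------+---------------
Slow page load | NULL          
Crash on save  | Slow page load
Export error   | Crash on save 
Wrong total    | Export error  
Timeout error  | Export error  


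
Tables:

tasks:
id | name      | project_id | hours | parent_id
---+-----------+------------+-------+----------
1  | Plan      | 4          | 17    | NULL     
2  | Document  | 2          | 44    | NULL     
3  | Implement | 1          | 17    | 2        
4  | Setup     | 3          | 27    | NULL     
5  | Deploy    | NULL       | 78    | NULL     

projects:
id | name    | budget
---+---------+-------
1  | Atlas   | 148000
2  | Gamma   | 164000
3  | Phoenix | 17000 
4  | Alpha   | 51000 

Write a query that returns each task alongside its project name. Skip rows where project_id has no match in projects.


INNER JOIN keeps only tasks rows whose project_id matches an id in projects. Walk through each task:
  - task 1 (Plan): project_id=4 -> matches Alpha
  - task 2 (Document): project_id=2 -> matches Gamma
  - task 3 (Implement): project_id=1 -> matches Atlas
  - task 4 (Setup): project_id=3 -> matches Phoenix
  - task 5 (Deploy): project_id=NULL, no match -> dropped
So 1 of 5 rows is dropped.

SQL:
SELECT a.name, b.name AS project
FROM tasks a
INNER JOIN projects b ON a.project_id = b.id

Result:
name      | project
----------+--------
Plan      | Alpha  
Document  | Gamma  
Implement | Atlas  
Setup     | Phoenix


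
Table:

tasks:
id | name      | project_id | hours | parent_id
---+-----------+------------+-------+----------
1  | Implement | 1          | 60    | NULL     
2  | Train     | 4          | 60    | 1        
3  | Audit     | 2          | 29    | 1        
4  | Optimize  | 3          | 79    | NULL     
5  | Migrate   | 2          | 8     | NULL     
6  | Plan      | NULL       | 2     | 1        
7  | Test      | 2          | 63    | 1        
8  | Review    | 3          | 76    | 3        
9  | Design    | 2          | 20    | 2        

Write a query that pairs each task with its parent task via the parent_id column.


This is a self-join: tasks is joined to a second copy of itself, matching each row's parent_id to another row's id. Use LEFT JOIN so rows with parent_id=NULL are kept.
  - task 1 (Implement): parent_id=NULL -> NULL
  - task 2 (Train): parent_id=1 -> Implement
  - task 3 (Audit): parent_id=1 -> Implement
  - task 4 (Optimize): parent_id=NULL -> NULL
  - task 5 (Migrate): parent_id=NULL -> NULL
  - task 6 (Plan): parent_id=1 -> Implement
  - task 7 (Test): parent_id=1 -> Implement
  - task 8 (Review): parent_id=3 -> Audit
  - task 9 (Design): parent_id=2 -> Train

SQL:
SELECT a.name AS item, b.name AS parent
FROM tasks a
LEFT JOIN tasks b ON a.parent_id = b.id

Result:
item      | parent   
----------+----------
Implement | NULL     
Train     | Implement
Audit     | Implement
Optimize  | NULL     
Migrate   | NULL     
Plan      | Implement
Test      | Implement
Review    | Audit    
Design    | Train    


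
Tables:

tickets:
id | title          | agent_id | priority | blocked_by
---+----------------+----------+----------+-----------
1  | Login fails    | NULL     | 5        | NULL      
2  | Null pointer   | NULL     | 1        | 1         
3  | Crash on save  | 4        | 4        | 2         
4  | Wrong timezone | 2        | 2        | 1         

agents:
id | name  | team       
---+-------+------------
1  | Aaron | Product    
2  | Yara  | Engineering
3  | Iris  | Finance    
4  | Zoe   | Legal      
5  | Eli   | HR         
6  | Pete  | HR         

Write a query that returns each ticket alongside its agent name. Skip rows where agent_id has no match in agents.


INNER JOIN keeps only tickets rows whose agent_id matches an id in agents. Walk through each ticket:
  - ticket 1 (Login fails): agent_id=NULL, no match -> dropped
  - ticket 2 (Null pointer): agent_id=NULL, no match -> dropped
  - ticket 3 (Crash on save): agent_id=4 -> matches Zoe
  - ticket 4 (Wrong timezone): agent_id=2 -> matches Yara
So 2 of 4 rows are dropped.

SQL:
SELECT a.title, b.name AS agent
FROM tickets a
INNER JOIN agents b ON a.agent_id = b.id

Result:
title          | agent
---------------+------
Crash on save  | Zoe  
Wrong timezone | Yara 


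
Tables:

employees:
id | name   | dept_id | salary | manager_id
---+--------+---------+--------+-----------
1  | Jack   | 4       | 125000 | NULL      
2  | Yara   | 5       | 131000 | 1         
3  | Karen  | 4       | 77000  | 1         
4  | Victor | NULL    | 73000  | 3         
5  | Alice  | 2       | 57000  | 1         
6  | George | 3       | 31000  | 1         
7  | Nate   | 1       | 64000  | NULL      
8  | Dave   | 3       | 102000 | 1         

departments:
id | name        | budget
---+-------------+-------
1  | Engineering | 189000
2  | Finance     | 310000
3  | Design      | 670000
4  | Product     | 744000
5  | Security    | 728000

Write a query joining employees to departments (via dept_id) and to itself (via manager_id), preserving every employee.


Two LEFT JOINs from the same base table employees: one to departments via dept_id, one to employees itself via manager_id. Both are LEFT so every employee is preserved.
Match against departments:
  - employee 1 (Jack): dept_id=4 -> matches Product
  - employee 2 (Yara): dept_id=5 -> matches Security
  - employee 3 (Karen): dept_id=4 -> matches Product
  - employee 4 (Victor): dept_id=NULL, no match -> kept with NULL
  - employee 5 (Alice): dept_id=2 -> matches Finance
  - employee 6 (George): dept_id=3 -> matches Design
  - employee 7 (Nate): dept_id=1 -> matches Engineering
  - employee 8 (Dave): dept_id=3 -> matches Design
Match against employees (self):
  - employee 1 (Jack): manager_id=NULL -> NULL
  - employee 2 (Yara): manager_id=1 -> Jack
  - employee 3 (Karen): manager_id=1 -> Jack
  - employee 4 (Victor): manager_id=3 -> Karen
  - employee 5 (Alice): manager_id=1 -> Jack
  - employee 6 (George): manager_id=1 -> Jack
  - employee 7 (Nate): manager_id=NULL -> NULL
  - employee 8 (Dave): manager_id=1 -> Jack

SQL:
SELECT a.name, b.name AS department, c.name AS manager
FROM employees a
LEFT JOIN departments b ON a.dept_id = b.id
LEFT JOIN employees c ON a.manager_id = c.id

Result:
name   | department  | manager
-------+-------------+--------
Jack   | Product     | NULL   
Yara   | Security    | Jack   
Karen  | Product     | Jack   
Victor | NULL        | Karen  
Alice  | Finance     | Jack   
George | Design      | Jack   
Nate   | Engineering | NULL   
Dave   | Design      | Jack   


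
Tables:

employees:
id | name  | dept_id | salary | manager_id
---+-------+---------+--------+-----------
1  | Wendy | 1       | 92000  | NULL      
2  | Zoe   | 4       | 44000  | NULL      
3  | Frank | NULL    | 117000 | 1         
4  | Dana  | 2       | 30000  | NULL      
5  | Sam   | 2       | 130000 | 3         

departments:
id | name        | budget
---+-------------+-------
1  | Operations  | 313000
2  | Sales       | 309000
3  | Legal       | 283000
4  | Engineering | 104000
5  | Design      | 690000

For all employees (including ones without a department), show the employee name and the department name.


LEFT JOIN keeps every row from employees (the left table); where dept_id has no match in departments, the department columns become NULL. Walk through each employee:
  - employee 1 (Wendy): dept_id=1 -> matches Operations
  - employee 2 (Zoe): dept_id=4 -> matches Engineering
  - employee 3 (Frank): dept_id=NULL, no match -> kept with NULL
  - employee 4 (Dana): dept_id=2 -> matches Sales
  - employee 5 (Sam): dept_id=2 -> matches Sales
All 5 rows appear; 1 has NULL department.

SQL:
SELECT a.name, b.name AS department
FROM employees a
LEFT JOIN departments b ON a.dept_id = b.id

Result:
name  | department 
------+------------
Wendy | Operations 
Zoe   | Engineering
Frank | NULL       
Dana  | Sales      
Sam   | Sales      


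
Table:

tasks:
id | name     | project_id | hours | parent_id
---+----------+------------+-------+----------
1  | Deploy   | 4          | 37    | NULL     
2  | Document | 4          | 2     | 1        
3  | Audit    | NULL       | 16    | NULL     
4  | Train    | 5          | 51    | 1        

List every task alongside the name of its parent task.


This is a self-join: tasks is joined to a second copy of itself, matching each row's parent_id to another row's id. Use LEFT JOIN so rows with parent_id=NULL are kept.
  - task 1 (Deploy): parent_id=NULL -> NULL
  - task 2 (Document): parent_id=1 -> Deploy
  - task 3 (Audit): parent_id=NULL -> NULL
  - task 4 (Train): parent_id=1 -> Deploy

SQL:
SELECT a.name AS item, b.name AS parent
FROM tasks a
LEFT JOIN tasks b ON a.parent_id = b.id

Result:
item     | parent
---------+-------
Deploy   | NULL  
Document | Deploy
Audit    | NULL  
Train    | Deploy


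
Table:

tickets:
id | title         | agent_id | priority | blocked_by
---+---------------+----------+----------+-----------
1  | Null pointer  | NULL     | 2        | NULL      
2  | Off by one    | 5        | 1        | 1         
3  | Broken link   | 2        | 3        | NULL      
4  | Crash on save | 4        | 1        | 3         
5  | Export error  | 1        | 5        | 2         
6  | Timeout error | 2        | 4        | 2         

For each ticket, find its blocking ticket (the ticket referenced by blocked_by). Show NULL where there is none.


This is a self-join: tickets is joined to a second copy of itself, matching each row's blocked_by to another row's id. Use LEFT JOIN so rows with blocked_by=NULL are kept.
  - ticket 1 (Null pointer): blocked_by=NULL -> NULL
  - ticket 2 (Off by one): blocked_by=1 -> Null pointer
  - ticket 3 (Broken link): blocked_by=NULL -> NULL
  - ticket 4 (Crash on save): blocked_by=3 -> Broken link
  - ticket 5 (Export error): blocked_by=2 -> Off by one
  - ticket 6 (Timeout error): blocked_by=2 -> Off by one

SQL:
SELECT a.title AS item, b.title AS blocked_by
FROM tickets a
LEFT JOIN tickets b ON a.blocked_by = b.id

Result:
item          | blocked_by  
--------------+-------------
Null pointer  | NULL        
Off by one    | Null pointer
Broken link   | NULL        
Crash on save | Broken link 
Export error  | Off by one  
Timeout error | Off by one  


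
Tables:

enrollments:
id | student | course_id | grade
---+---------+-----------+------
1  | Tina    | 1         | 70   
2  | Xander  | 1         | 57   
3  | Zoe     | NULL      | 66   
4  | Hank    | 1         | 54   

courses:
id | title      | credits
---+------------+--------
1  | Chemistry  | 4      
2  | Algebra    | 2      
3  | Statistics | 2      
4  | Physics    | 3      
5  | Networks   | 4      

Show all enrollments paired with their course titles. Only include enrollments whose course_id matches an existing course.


INNER JOIN keeps only enrollments rows whose course_id matches an id in courses. Walk through each enrollment:
  - enrollment 1 (Tina): course_id=1 -> matches Chemistry
  - enrollment 2 (Xander): course_id=1 -> matches Chemistry
  - enrollment 3 (Zoe): course_id=NULL, no match -> dropped
  - enrollment 4 (Hank): course_id=1 -> matches Chemistry
So 1 of 4 rows is dropped.

SQL:
SELECT a.student, b.title AS course
FROM enrollments a
INNER JOIN courses b ON a.course_id = b.id

Result:
student | course   
--------+----------
Tina    | Chemistry
Xander  | Chemistry
Hank    | Chemistry


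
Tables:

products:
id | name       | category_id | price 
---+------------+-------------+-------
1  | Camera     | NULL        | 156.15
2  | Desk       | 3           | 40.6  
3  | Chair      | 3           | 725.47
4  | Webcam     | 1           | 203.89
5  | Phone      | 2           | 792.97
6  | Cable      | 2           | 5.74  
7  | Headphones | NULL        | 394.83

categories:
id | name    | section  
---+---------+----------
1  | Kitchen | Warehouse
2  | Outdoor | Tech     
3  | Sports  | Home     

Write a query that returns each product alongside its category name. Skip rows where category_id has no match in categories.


INNER JOIN keeps only products rows whose category_id matches an id in categories. Walk through each product:
  - product 1 (Camera): category_id=NULL, no match -> dropped
  - product 2 (Desk): category_id=3 -> matches Sports
  - product 3 (Chair): category_id=3 -> matches Sports
  - product 4 (Webcam): category_id=1 -> matches Kitchen
  - product 5 (Phone): category_id=2 -> matches Outdoor
  - product 6 (Cable): category_id=2 -> matches Outdoor
  - product 7 (Headphones): category_id=NULL, no match -> dropped
So 2 of 7 rows are dropped.

SQL:
SELECT a.name, b.name AS category
FROM products a
INNER JOIN categories b ON a.category_id = b.id

Result:
name   | category
-------+---------
Desk   | Sports  
Chair  | Sports  
Webcam | Kitchen 
Phone  | Outdoor 
Cable  | Outdoor 


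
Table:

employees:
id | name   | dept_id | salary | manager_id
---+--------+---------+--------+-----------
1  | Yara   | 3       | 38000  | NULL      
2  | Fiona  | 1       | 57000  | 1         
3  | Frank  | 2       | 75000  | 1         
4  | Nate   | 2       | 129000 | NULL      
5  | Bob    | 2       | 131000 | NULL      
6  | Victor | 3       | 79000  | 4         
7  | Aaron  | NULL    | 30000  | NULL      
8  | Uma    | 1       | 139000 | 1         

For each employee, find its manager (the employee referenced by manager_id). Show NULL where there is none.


This is a self-join: employees is joined to a second copy of itself, matching each row's manager_id to another row's id. Use LEFT JOIN so rows with manager_id=NULL are kept.
  - employee 1 (Yara): manager_id=NULL -> NULL
  - employee 2 (Fiona): manager_id=1 -> Yara
  - employee 3 (Frank): manager_id=1 -> Yara
  - employee 4 (Nate): manager_id=NULL -> NULL
  - employee 5 (Bob): manager_id=NULL -> NULL
  - employee 6 (Victor): manager_id=4 -> Nate
  - employee 7 (Aaron): manager_id=NULL -> NULL
  - employee 8 (Uma): manager_id=1 -> Yara

SQL:
SELECT a.name AS item, b.name AS manager
FROM employees a
LEFT JOIN employees b ON a.manager_id = b.id

Result:
item   | manager
-------+--------
Yara   | NULL   
Fiona  | Yara   
Frank  | Yara   
Nate   | NULL   
Bob    | NULL   
Victor | Nate   
Aaron  | NULL   
Uma    | Yara   


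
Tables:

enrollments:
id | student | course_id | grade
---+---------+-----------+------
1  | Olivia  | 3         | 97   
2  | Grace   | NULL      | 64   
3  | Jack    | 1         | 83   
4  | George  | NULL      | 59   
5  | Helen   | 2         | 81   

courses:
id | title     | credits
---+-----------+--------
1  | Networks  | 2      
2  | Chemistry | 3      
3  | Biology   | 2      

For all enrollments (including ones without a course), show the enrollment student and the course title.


LEFT JOIN keeps every row from enrollments (the left table); where course_id has no match in courses, the course columns become NULL. Walk through each enrollment:
  - enrollment 1 (Olivia): course_id=3 -> matches Biology
  - enrollment 2 (Grace): course_id=NULL, no match -> kept with NULL
  - enrollment 3 (Jack): course_id=1 -> matches Networks
  - enrollment 4 (George): course_id=NULL, no match -> kept with NULL
  - enrollment 5 (Helen): course_id=2 -> matches Chemistry
All 5 rows appear; 2 have NULL course.

SQL:
SELECT a.student, b.title AS course
FROM enrollments a
LEFT JOIN courses b ON a.course_id = b.id

Result:
student | course   
--------+----------
Olivia  | Biology  
Grace   | NULL     
Jack    | Networks 
George  | NULL     
Helen   | Chemistry


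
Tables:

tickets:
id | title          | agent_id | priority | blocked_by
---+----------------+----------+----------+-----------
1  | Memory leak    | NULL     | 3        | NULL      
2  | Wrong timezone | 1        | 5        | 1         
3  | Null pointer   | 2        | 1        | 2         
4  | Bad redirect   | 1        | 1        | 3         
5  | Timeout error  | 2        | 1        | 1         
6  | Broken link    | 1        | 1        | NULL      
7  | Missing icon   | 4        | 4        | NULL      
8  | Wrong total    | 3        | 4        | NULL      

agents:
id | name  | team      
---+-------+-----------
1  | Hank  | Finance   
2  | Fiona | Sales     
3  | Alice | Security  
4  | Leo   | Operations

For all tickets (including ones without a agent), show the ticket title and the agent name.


LEFT JOIN keeps every row from tickets (the left table); where agent_id has no match in agents, the agent columns become NULL. Walk through each ticket:
  - ticket 1 (Memory leak): agent_id=NULL, no match -> kept with NULL
  - ticket 2 (Wrong timezone): agent_id=1 -> matches Hank
  - ticket 3 (Null pointer): agent_id=2 -> matches Fiona
  - ticket 4 (Bad redirect): agent_id=1 -> matches Hank
  - ticket 5 (Timeout error): agent_id=2 -> matches Fiona
  - ticket 6 (Broken link): agent_id=1 -> matches Hank
  - ticket 7 (Missing icon): agent_id=4 -> matches Leo
  - ticket 8 (Wrong total): agent_id=3 -> matches Alice
All 8 rows appear; 1 has NULL agent.

SQL:
SELECT a.title, b.name AS agent
FROM tickets a
LEFT JOIN agents b ON a.agent_id = b.id

Result:
title          | agent
---------------+------
Memory leak    | NULL 
Wrong timezone | Hank 
Null pointer   | Fiona
Bad redirect   | Hank 
Timeout error  | Fiona
Broken link    | Hank 
Missing icon   | Leo  
Wrong total    | Alice


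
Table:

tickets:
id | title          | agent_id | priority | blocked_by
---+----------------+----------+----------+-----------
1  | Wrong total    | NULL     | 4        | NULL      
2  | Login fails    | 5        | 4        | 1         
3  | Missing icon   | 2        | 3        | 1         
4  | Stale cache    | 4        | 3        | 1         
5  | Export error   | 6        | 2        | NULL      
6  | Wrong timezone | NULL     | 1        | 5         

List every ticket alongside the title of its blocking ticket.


This is a self-join: tickets is joined to a second copy of itself, matching each row's blocked_by to another row's id. Use LEFT JOIN so rows with blocked_by=NULL are kept.
  - ticket 1 (Wrong total): blocked_by=NULL -> NULL
  - ticket 2 (Login fails): blocked_by=1 -> Wrong total
  - ticket 3 (Missing icon): blocked_by=1 -> Wrong total
  - ticket 4 (Stale cache): blocked_by=1 -> Wrong total
  - ticket 5 (Export error): blocked_by=NULL -> NULL
  - ticket 6 (Wrong timezone): blocked_by=5 -> Export error

SQL:
SELECT a.title AS item, b.title AS blocked_by
FROM tickets a
LEFT JOIN tickets b ON a.blocked_by = b.id

Result:
item           | blocked_by  
---------------+-------------
Wrong total    | NULL        
Login fails    | Wrong total 
Missing icon   | Wrong total 
Stale cache    | Wrong total 
Export error   | NULL        
Wrong timezone | Export error


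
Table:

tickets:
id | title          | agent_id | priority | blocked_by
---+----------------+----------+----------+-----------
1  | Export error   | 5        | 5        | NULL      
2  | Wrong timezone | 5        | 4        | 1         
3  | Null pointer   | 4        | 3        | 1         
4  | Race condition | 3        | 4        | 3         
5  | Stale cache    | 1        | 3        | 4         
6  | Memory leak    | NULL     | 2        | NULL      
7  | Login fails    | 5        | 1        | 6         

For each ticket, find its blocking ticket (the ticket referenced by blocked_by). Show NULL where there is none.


This is a self-join: tickets is joined to a second copy of itself, matching each row's blocked_by to another row's id. Use LEFT JOIN so rows with blocked_by=NULL are kept.
  - ticket 1 (Export error): blocked_by=NULL -> NULL
  - ticket 2 (Wrong timezone): blocked_by=1 -> Export error
  - ticket 3 (Null pointer): blocked_by=1 -> Export error
  - ticket 4 (Race condition): blocked_by=3 -> Null pointer
  - ticket 5 (Stale cache): blocked_by=4 -> Race condition
  - ticket 6 (Memory leak): blocked_by=NULL -> NULL
  - ticket 7 (Login fails): blocked_by=6 -> Memory leak

SQL:
SELECT a.title AS item, b.title AS blocked_by
FROM tickets a
LEFT JOIN tickets b ON a.blocked_by = b.id

Result:
item           | blocked_by    
---------------+---------------
Export error   | NULL          
Wrong timezone | Export error  
Null pointer   | Export error  
Race condition | Null pointer  
Stale cache    | Race condition
Memory leak    | NULL          
Login fails    | Memory leak   


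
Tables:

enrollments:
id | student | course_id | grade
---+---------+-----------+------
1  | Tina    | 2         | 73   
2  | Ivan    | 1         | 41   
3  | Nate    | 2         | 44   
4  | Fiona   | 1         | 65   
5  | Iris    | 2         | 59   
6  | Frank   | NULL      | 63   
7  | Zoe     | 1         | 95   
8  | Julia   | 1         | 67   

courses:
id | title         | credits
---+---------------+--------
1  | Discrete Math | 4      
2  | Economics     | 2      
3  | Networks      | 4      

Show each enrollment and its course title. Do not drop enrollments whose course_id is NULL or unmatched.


LEFT JOIN keeps every row from enrollments (the left table); where course_id has no match in courses, the course columns become NULL. Walk through each enrollment:
  - enrollment 1 (Tina): course_id=2 -> matches Economics
  - enrollment 2 (Ivan): course_id=1 -> matches Discrete Math
  - enrollment 3 (Nate): course_id=2 -> matches Economics
  - enrollment 4 (Fiona): course_id=1 -> matches Discrete Math
  - enrollment 5 (Iris): course_id=2 -> matches Economics
  - enrollment 6 (Frank): course_id=NULL, no match -> kept with NULL
  - enrollment 7 (Zoe): course_id=1 -> matches Discrete Math
  - enrollment 8 (Julia): course_id=1 -> matches Discrete Math
All 8 rows appear; 1 has NULL course.

SQL:
SELECT a.student, b.title AS course
FROM enrollments a
LEFT JOIN courses b ON a.course_id = b.id

Result:
student | course       
--------+--------------
Tina    | Economics    
Ivan    | Discrete Math
Nate    | Economics    
Fiona   | Discrete Math
Iris    | Economics    
Frank   | NULL         
Zoe     | Discrete Math
Julia   | Discrete Math
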